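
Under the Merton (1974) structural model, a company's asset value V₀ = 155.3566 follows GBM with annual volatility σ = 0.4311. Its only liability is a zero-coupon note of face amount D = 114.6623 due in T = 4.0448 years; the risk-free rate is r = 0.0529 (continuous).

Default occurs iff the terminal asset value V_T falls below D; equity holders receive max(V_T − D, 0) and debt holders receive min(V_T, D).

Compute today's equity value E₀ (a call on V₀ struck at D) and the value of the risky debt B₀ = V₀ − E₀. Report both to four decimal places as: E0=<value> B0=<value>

d₁ = [ln(V₀/D) + (r + σ²/2)T] / (σ√T)
   = [ln(155.3566/114.6623) + (0.0529 + 0.5·0.4311²)·4.0448] / (0.4311·√4.0448)
   = [0.303732 + 0.589827] / 0.867015 = 1.030616
d₂ = d₁ − σ√T = 1.030616 − 0.867015 = 0.163601
N(d₁) = 0.848639,  N(d₂) = 0.564977,  e^(−rT) = 0.807373
E₀ = V₀·N(d₁) − D·e^(−rT)·N(d₂)
   = 155.3566·0.848639 − 114.6623·0.807373·0.564977 = 79.538851
B₀ = V₀ − E₀ = 155.3566 − 79.538851 = 75.817749

E0=79.5389 B0=75.8177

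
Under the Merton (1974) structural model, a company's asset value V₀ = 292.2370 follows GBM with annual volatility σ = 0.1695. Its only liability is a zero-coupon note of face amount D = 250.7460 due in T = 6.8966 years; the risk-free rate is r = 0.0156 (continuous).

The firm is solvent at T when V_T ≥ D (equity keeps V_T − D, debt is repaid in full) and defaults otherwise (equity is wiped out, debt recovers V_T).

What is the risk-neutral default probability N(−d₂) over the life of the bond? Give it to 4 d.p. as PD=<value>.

PD=0.3583

d₁ = [ln(V₀/D) + (r + σ²/2)T] / (σ√T)
   = [ln(292.2370/250.7460) + (0.0156 + 0.5·0.1695²)·6.8966] / (0.1695·√6.8966)
   = [0.153125 + 0.206657] / 0.445130 = 0.808262
d₂ = d₁ − σ√T = 0.808262 − 0.445130 = 0.363132
risk-neutral PD = N(−d₂) = N(-0.363132) = 0.358253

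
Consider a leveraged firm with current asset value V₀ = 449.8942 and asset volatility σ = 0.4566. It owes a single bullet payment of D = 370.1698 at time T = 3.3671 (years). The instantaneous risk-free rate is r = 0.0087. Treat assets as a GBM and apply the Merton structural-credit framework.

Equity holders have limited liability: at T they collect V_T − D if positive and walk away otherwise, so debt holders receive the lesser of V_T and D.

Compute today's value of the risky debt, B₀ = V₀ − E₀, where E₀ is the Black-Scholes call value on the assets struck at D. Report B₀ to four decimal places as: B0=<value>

d₁ = [ln(V₀/D) + (r + σ²/2)T] / (σ√T)
   = [ln(449.8942/370.1698) + (0.0087 + 0.5·0.4566²)·3.3671] / (0.4566·√3.3671)
   = [0.195051 + 0.380286] / 0.837845 = 0.686686
d₂ = d₁ − σ√T = 0.686686 − 0.837845 = -0.151159
N(d₁) = 0.753860,  N(d₂) = 0.439925,  e^(−rT) = 0.971131
E₀ = V₀·N(d₁) − D·e^(−rT)·N(d₂)
   = 449.8942·0.753860 − 370.1698·0.971131·0.439925 = 181.011371
B₀ = V₀ − E₀ = 449.8942 − 181.011371 = 268.882829

B0=268.8828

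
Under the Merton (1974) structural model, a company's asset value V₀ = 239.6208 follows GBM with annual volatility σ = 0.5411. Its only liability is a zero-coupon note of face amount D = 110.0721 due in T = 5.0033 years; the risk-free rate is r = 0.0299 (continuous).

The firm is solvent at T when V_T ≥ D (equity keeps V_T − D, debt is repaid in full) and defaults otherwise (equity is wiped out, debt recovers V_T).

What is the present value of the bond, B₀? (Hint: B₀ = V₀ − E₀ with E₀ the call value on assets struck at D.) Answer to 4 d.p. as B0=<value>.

B0=73.8505

d₁ = [ln(V₀/D) + (r + σ²/2)T] / (σ√T)
   = [ln(239.6208/110.0721) + (0.0299 + 0.5·0.5411²)·5.0033] / (0.5411·√5.0033)
   = [0.777922 + 0.882055] / 1.210336 = 1.371501
d₂ = d₁ − σ√T = 1.371501 − 1.210336 = 0.161166
N(d₁) = 0.914891,  N(d₂) = 0.564019,  e^(−rT) = 0.861053
E₀ = V₀·N(d₁) − D·e^(−rT)·N(d₂)
   = 239.6208·0.914891 − 110.0721·0.861053·0.564019 = 165.770295
B₀ = V₀ − E₀ = 239.6208 − 165.770295 = 73.850505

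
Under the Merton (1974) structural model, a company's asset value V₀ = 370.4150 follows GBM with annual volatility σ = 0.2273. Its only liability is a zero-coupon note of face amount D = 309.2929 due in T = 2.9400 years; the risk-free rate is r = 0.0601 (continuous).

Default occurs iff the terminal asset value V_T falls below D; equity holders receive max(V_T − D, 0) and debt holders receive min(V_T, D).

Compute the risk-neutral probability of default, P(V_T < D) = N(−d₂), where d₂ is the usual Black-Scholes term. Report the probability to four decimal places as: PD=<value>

d₁ = [ln(V₀/D) + (r + σ²/2)T] / (σ√T)
   = [ln(370.4150/309.2929) + (0.0601 + 0.5·0.2273²)·2.9400] / (0.2273·√2.9400)
   = [0.180335 + 0.252642] / 0.389738 = 1.110944
d₂ = d₁ − σ√T = 1.110944 − 0.389738 = 0.721205
risk-neutral PD = N(−d₂) = N(-0.721205) = 0.235392

PD=0.2354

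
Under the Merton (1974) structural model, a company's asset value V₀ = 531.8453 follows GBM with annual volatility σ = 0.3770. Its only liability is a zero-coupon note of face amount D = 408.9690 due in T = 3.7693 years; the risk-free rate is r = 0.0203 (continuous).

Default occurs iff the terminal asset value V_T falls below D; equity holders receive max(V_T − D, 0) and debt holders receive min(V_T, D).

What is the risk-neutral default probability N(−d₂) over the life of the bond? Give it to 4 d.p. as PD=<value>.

d₁ = [ln(V₀/D) + (r + σ²/2)T] / (σ√T)
   = [ln(531.8453/408.9690) + (0.0203 + 0.5·0.3770²)·3.7693] / (0.3770·√3.7693)
   = [0.262713 + 0.344380] / 0.731934 = 0.829438
d₂ = d₁ − σ√T = 0.829438 − 0.731934 = 0.097504
risk-neutral PD = N(−d₂) = N(-0.097504) = 0.461163

PD=0.4612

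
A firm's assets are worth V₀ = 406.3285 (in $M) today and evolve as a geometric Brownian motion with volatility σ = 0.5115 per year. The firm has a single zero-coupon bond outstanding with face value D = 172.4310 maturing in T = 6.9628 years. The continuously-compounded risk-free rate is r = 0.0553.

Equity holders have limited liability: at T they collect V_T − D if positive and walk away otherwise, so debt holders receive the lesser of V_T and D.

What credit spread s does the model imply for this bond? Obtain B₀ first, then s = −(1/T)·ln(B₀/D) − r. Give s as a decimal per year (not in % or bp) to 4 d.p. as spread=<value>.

d₁ = [ln(V₀/D) + (r + σ²/2)T] / (σ√T)
   = [ln(406.3285/172.4310) + (0.0553 + 0.5·0.5115²)·6.9628] / (0.5115·√6.9628)
   = [0.857165 + 1.295889] / 1.349701 = 1.595208
d₂ = d₁ − σ√T = 1.595208 − 1.349701 = 0.245507
N(d₁) = 0.944667,  N(d₂) = 0.596968,  e^(−rT) = 0.680421
E₀ = V₀·N(d₁) − D·e^(−rT)·N(d₂)
   = 406.3285·0.944667 − 172.4310·0.680421·0.596968 = 313.805455
B₀ = V₀ − E₀ = 406.3285 − 313.805455 = 92.523045
spread = −(1/T)·ln(B₀/D) − r = −(1/6.9628)·ln(92.523045/172.4310) − 0.0553 = 0.03410935

spread=0.0341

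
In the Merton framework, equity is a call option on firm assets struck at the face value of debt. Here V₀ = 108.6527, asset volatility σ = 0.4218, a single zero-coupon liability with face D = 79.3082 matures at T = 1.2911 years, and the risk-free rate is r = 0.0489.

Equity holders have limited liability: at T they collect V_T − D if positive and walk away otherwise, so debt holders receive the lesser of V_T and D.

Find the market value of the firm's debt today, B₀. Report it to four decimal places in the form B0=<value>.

B0=69.2572

d₁ = [ln(V₀/D) + (r + σ²/2)T] / (σ√T)
   = [ln(108.6527/79.3082) + (0.0489 + 0.5·0.4218²)·1.2911] / (0.4218·√1.2911)
   = [0.314815 + 0.177988] / 0.479277 = 1.028222
d₂ = d₁ − σ√T = 1.028222 − 0.479277 = 0.548945
N(d₁) = 0.848077,  N(d₂) = 0.708478,  e^(−rT) = 0.938817
E₀ = V₀·N(d₁) − D·e^(−rT)·N(d₂)
   = 108.6527·0.848077 − 79.3082·0.938817·0.708478 = 39.395503
B₀ = V₀ − E₀ = 108.6527 − 39.395503 = 69.257197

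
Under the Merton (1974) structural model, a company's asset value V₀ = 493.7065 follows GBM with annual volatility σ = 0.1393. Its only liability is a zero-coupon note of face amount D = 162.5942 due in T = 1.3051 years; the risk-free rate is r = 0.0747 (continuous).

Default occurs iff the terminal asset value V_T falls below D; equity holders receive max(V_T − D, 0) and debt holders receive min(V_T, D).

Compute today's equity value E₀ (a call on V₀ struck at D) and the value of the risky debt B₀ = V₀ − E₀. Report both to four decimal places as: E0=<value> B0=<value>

E0=346.2156 B0=147.4909

d₁ = [ln(V₀/D) + (r + σ²/2)T] / (σ√T)
   = [ln(493.7065/162.5942) + (0.0747 + 0.5·0.1393²)·1.3051] / (0.1393·√1.3051)
   = [1.110684 + 0.110153] / 0.159138 = 7.671578
d₂ = d₁ − σ√T = 7.671578 − 0.159138 = 7.512440
N(d₁) = 1.000000,  N(d₂) = 1.000000,  e^(−rT) = 0.907111
E₀ = V₀·N(d₁) − D·e^(−rT)·N(d₂)
   = 493.7065·1.000000 − 162.5942·0.907111·1.000000 = 346.215589
B₀ = V₀ − E₀ = 493.7065 − 346.215589 = 147.490911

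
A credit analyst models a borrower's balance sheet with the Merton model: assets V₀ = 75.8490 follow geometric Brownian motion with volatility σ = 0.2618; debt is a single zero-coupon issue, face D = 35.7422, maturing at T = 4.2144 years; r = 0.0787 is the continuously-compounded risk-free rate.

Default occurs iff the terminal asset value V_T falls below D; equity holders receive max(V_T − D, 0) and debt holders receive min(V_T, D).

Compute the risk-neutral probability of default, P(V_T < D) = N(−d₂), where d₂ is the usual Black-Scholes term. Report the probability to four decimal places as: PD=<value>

d₁ = [ln(V₀/D) + (r + σ²/2)T] / (σ√T)
   = [ln(75.8490/35.7422) + (0.0787 + 0.5·0.2618²)·4.2144] / (0.2618·√4.2144)
   = [0.752412 + 0.476099] / 0.537449 = 2.285819
d₂ = d₁ − σ√T = 2.285819 − 0.537449 = 1.748369
risk-neutral PD = N(−d₂) = N(-1.748369) = 0.040200

PD=0.0402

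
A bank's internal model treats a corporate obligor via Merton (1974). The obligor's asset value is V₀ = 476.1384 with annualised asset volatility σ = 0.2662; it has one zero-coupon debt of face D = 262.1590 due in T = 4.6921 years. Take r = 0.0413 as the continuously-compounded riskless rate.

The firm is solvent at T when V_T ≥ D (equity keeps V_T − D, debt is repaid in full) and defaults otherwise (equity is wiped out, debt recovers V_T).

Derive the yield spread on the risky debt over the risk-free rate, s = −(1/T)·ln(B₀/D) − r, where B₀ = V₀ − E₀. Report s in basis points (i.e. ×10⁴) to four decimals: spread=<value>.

d₁ = [ln(V₀/D) + (r + σ²/2)T] / (σ√T)
   = [ln(476.1384/262.1590) + (0.0413 + 0.5·0.2662²)·4.6921] / (0.2662·√4.6921)
   = [0.596757 + 0.360031] / 0.576623 = 1.659297
d₂ = d₁ − σ√T = 1.659297 − 0.576623 = 1.082674
N(d₁) = 0.951472,  N(d₂) = 0.860523,  e^(−rT) = 0.823836
E₀ = V₀·N(d₁) − D·e^(−rT)·N(d₂)
   = 476.1384·0.951472 − 262.1590·0.823836·0.860523 = 267.179909
B₀ = V₀ − E₀ = 476.1384 − 267.179909 = 208.958491
spread = −(1/T)·ln(B₀/D) − r = −(1/4.6921)·ln(208.958491/262.1590) − 0.0413 = 0.00703988
in basis points: 0.00703988 × 10⁴ = 70.3988 bp

spread=70.3988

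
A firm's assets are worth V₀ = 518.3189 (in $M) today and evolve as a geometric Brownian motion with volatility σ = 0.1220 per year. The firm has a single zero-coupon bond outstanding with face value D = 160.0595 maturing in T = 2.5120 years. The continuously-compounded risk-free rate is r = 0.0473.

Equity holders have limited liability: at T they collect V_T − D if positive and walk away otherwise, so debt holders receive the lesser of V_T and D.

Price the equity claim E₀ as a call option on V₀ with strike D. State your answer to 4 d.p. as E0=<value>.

d₁ = [ln(V₀/D) + (r + σ²/2)T] / (σ√T)
   = [ln(518.3189/160.0595) + (0.0473 + 0.5·0.1220²)·2.5120] / (0.1220·√2.5120)
   = [1.175045 + 0.137512] / 0.193361 = 6.788104
d₂ = d₁ − σ√T = 6.788104 − 0.193361 = 6.594743
N(d₁) = 1.000000,  N(d₂) = 1.000000,  e^(−rT) = 0.887970
E₀ = V₀·N(d₁) − D·e^(−rT)·N(d₂)
   = 518.3189·1.000000 − 160.0595·0.887970·1.000000 = 376.190906

E0=376.1909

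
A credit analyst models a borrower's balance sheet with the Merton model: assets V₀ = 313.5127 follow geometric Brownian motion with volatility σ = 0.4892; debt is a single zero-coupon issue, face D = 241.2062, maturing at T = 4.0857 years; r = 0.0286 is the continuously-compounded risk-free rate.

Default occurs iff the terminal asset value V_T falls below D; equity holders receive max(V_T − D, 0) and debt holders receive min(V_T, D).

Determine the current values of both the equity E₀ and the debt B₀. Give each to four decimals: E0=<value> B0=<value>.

E0=156.1204 B0=157.3923

d₁ = [ln(V₀/D) + (r + σ²/2)T] / (σ√T)
   = [ln(313.5127/241.2062) + (0.0286 + 0.5·0.4892²)·4.0857] / (0.4892·√4.0857)
   = [0.262188 + 0.605739] / 0.988826 = 0.877735
d₂ = d₁ − σ√T = 0.877735 − 0.988826 = -0.111091
N(d₁) = 0.809956,  N(d₂) = 0.455772,  e^(−rT) = 0.889718
E₀ = V₀·N(d₁) − D·e^(−rT)·N(d₂)
   = 313.5127·0.809956 − 241.2062·0.889718·0.455772 = 156.120359
B₀ = V₀ − E₀ = 313.5127 − 156.120359 = 157.392341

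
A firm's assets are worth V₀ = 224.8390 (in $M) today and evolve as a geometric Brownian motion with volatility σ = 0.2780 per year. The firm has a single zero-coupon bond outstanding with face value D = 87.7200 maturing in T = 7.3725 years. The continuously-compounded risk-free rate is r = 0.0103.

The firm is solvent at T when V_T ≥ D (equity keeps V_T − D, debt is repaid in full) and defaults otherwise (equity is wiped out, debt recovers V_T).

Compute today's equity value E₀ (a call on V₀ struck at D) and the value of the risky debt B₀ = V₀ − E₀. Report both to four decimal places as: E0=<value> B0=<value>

E0=147.5263 B0=77.3127

d₁ = [ln(V₀/D) + (r + σ²/2)T] / (σ√T)
   = [ln(224.8390/87.7200) + (0.0103 + 0.5·0.2780²)·7.3725] / (0.2780·√7.3725)
   = [0.941235 + 0.360825] / 0.754835 = 1.724959
d₂ = d₁ − σ√T = 1.724959 − 0.754835 = 0.970123
N(d₁) = 0.957733,  N(d₂) = 0.834007,  e^(−rT) = 0.926875
E₀ = V₀·N(d₁) − D·e^(−rT)·N(d₂)
   = 224.8390·0.957733 − 87.7200·0.926875·0.834007 = 147.526262
B₀ = V₀ − E₀ = 224.8390 − 147.526262 = 77.312738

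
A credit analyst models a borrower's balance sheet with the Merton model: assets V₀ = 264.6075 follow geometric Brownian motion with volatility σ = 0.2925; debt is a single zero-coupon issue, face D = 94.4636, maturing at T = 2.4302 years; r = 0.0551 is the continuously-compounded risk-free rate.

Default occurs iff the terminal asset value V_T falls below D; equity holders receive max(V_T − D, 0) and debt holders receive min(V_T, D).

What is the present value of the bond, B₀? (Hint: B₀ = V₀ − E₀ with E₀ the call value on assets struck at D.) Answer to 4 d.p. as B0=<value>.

d₁ = [ln(V₀/D) + (r + σ²/2)T] / (σ√T)
   = [ln(264.6075/94.4636) + (0.0551 + 0.5·0.2925²)·2.4302] / (0.2925·√2.4302)
   = [1.030033 + 0.237863] / 0.455981 = 2.780590
d₂ = d₁ − σ√T = 2.780590 − 0.455981 = 2.324609
N(d₁) = 0.997287,  N(d₂) = 0.989954,  e^(−rT) = 0.874674
E₀ = V₀·N(d₁) − D·e^(−rT)·N(d₂)
   = 264.6075·0.997287 − 94.4636·0.874674·0.989954 = 182.094847
B₀ = V₀ − E₀ = 264.6075 − 182.094847 = 82.512653

B0=82.5127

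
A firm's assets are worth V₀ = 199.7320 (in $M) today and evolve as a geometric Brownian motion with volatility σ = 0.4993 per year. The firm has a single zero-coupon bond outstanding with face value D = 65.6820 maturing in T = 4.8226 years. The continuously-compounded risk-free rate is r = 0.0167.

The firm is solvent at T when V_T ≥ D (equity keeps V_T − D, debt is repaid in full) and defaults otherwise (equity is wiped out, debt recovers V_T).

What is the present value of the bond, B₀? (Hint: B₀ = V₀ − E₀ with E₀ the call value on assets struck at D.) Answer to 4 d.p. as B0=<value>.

d₁ = [ln(V₀/D) + (r + σ²/2)T] / (σ√T)
   = [ln(199.7320/65.6820) + (0.0167 + 0.5·0.4993²)·4.8226] / (0.4993·√4.8226)
   = [1.112152 + 0.681676] / 1.096484 = 1.635982
d₂ = d₁ − σ√T = 1.635982 − 1.096484 = 0.539498
N(d₁) = 0.949078,  N(d₂) = 0.705228,  e^(−rT) = 0.922620
E₀ = V₀·N(d₁) − D·e^(−rT)·N(d₂)
   = 199.7320·0.949078 − 65.6820·0.922620·0.705228 = 146.824783
B₀ = V₀ − E₀ = 199.7320 − 146.824783 = 52.907217

B0=52.9072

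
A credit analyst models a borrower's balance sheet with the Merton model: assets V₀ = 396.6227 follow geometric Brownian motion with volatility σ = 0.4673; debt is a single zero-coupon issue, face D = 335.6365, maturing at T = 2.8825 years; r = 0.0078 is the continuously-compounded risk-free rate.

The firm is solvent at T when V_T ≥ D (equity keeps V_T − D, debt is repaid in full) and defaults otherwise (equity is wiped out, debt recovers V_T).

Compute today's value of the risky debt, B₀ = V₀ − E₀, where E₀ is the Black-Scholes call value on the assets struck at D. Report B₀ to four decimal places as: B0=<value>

B0=247.6366

d₁ = [ln(V₀/D) + (r + σ²/2)T] / (σ√T)
   = [ln(396.6227/335.6365) + (0.0078 + 0.5·0.4673²)·2.8825] / (0.4673·√2.8825)
   = [0.166957 + 0.337208] / 0.793379 = 0.635466
d₂ = d₁ − σ√T = 0.635466 − 0.793379 = -0.157913
N(d₁) = 0.737438,  N(d₂) = 0.437263,  e^(−rT) = 0.977767
E₀ = V₀·N(d₁) − D·e^(−rT)·N(d₂)
   = 396.6227·0.737438 − 335.6365·0.977767·0.437263 = 148.986058
B₀ = V₀ − E₀ = 396.6227 − 148.986058 = 247.636642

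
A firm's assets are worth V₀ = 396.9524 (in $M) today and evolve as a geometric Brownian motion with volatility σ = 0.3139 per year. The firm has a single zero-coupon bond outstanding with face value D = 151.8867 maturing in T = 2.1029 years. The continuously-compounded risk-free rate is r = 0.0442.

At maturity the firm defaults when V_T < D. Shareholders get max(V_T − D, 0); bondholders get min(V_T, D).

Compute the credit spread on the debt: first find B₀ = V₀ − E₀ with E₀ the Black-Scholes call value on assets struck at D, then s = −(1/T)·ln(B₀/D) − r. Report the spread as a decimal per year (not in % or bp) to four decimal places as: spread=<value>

spread=0.0013

d₁ = [ln(V₀/D) + (r + σ²/2)T] / (σ√T)
   = [ln(396.9524/151.8867) + (0.0442 + 0.5·0.3139²)·2.1029] / (0.3139·√2.1029)
   = [0.960682 + 0.196551] / 0.455198 = 2.542260
d₂ = d₁ − σ√T = 2.542260 − 0.455198 = 2.087062
N(d₁) = 0.994493,  N(d₂) = 0.981559,  e^(−rT) = 0.911241
E₀ = V₀·N(d₁) − D·e^(−rT)·N(d₂)
   = 396.9524·0.994493 − 151.8867·0.911241·0.981559 = 258.913444
B₀ = V₀ − E₀ = 396.9524 − 258.913444 = 138.038956
spread = −(1/T)·ln(B₀/D) − r = −(1/2.1029)·ln(138.038956/151.8867) − 0.0442 = 0.00126051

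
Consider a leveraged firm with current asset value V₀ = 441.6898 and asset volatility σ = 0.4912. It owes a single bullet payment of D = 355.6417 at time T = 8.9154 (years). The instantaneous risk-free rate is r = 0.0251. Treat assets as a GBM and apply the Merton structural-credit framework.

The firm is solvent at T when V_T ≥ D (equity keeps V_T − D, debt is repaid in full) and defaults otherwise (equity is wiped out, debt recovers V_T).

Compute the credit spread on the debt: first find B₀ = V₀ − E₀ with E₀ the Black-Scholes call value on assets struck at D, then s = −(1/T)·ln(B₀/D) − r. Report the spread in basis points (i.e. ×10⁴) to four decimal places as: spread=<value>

spread=637.3574

d₁ = [ln(V₀/D) + (r + σ²/2)T] / (σ√T)
   = [ln(441.6898/355.6417) + (0.0251 + 0.5·0.4912²)·8.9154] / (0.4912·√8.9154)
   = [0.216684 + 1.299319] / 1.466658 = 1.033645
d₂ = d₁ − σ√T = 1.033645 − 1.466658 = -0.433013
N(d₁) = 0.849349,  N(d₂) = 0.332503,  e^(−rT) = 0.799494
E₀ = V₀·N(d₁) − D·e^(−rT)·N(d₂)
   = 441.6898·0.849349 − 355.6417·0.799494·0.332503 = 280.607141
B₀ = V₀ − E₀ = 441.6898 − 280.607141 = 161.082659
spread = −(1/T)·ln(B₀/D) − r = −(1/8.9154)·ln(161.082659/355.6417) − 0.0251 = 0.06373574
in basis points: 0.06373574 × 10⁴ = 637.3574 bp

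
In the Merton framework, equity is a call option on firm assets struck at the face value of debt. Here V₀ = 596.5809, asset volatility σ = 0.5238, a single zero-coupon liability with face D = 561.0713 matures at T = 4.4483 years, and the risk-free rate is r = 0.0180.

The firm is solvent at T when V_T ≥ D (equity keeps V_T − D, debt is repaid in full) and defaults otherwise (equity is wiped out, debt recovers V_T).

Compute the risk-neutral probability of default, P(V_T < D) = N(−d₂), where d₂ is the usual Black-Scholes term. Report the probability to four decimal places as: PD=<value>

d₁ = [ln(V₀/D) + (r + σ²/2)T] / (σ√T)
   = [ln(596.5809/561.0713) + (0.0180 + 0.5·0.5238²)·4.4483] / (0.5238·√4.4483)
   = [0.061367 + 0.690302] / 1.104746 = 0.680399
d₂ = d₁ − σ√T = 0.680399 − 1.104746 = -0.424347
risk-neutral PD = N(−d₂) = N(0.424347) = 0.664344

PD=0.6643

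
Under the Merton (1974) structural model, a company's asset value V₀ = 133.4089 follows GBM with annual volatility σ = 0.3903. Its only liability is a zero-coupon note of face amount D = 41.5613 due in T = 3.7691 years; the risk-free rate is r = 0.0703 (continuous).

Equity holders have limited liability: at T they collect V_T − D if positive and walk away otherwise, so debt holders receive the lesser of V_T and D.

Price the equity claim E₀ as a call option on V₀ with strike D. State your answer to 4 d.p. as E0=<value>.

E0=102.0539

d₁ = [ln(V₀/D) + (r + σ²/2)T] / (σ√T)
   = [ln(133.4089/41.5613) + (0.0703 + 0.5·0.3903²)·3.7691] / (0.3903·√3.7691)
   = [1.166249 + 0.552049] / 0.757735 = 2.267677
d₂ = d₁ − σ√T = 2.267677 − 0.757735 = 1.509942
N(d₁) = 0.988326,  N(d₂) = 0.934471,  e^(−rT) = 0.767231
E₀ = V₀·N(d₁) − D·e^(−rT)·N(d₂)
   = 133.4089·0.988326 − 41.5613·0.767231·0.934471 = 102.053853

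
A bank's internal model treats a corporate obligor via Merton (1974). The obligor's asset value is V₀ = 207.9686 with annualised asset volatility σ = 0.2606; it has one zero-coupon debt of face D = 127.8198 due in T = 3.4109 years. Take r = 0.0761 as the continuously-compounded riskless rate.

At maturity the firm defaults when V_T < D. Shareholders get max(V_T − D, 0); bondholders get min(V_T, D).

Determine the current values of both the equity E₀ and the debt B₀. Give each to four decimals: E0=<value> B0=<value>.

E0=111.1305 B0=96.8381

d₁ = [ln(V₀/D) + (r + σ²/2)T] / (σ√T)
   = [ln(207.9686/127.8198) + (0.0761 + 0.5·0.2606²)·3.4109] / (0.2606·√3.4109)
   = [0.486766 + 0.375391] / 0.481292 = 1.791336
d₂ = d₁ − σ√T = 1.791336 − 0.481292 = 1.310044
N(d₁) = 0.963380,  N(d₂) = 0.904909,  e^(−rT) = 0.771384
E₀ = V₀·N(d₁) − D·e^(−rT)·N(d₂)
   = 207.9686·0.963380 − 127.8198·0.771384·0.904909 = 111.130500
B₀ = V₀ − E₀ = 207.9686 − 111.130500 = 96.838100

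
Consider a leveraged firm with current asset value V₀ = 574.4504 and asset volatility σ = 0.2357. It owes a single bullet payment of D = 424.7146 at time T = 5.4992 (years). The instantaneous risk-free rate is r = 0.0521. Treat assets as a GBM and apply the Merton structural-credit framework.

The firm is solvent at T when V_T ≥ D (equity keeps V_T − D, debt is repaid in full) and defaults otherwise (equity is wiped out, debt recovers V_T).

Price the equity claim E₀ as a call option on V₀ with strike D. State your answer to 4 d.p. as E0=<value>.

d₁ = [ln(V₀/D) + (r + σ²/2)T] / (σ√T)
   = [ln(574.4504/424.7146) + (0.0521 + 0.5·0.2357²)·5.4992] / (0.2357·√5.4992)
   = [0.301996 + 0.439261] / 0.552725 = 1.341095
d₂ = d₁ − σ√T = 1.341095 − 0.552725 = 0.788370
N(d₁) = 0.910055,  N(d₂) = 0.784760,  e^(−rT) = 0.750881
E₀ = V₀·N(d₁) − D·e^(−rT)·N(d₂)
   = 574.4504·0.910055 − 424.7146·0.750881·0.784760 = 272.513796

E0=272.5138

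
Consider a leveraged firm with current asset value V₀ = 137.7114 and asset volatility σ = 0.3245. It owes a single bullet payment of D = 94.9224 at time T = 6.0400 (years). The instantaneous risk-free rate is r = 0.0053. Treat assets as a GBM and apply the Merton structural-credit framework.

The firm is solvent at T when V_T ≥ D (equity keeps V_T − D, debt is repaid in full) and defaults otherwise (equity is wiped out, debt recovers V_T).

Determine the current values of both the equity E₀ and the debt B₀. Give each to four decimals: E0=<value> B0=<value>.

E0=62.6462 B0=75.0652

d₁ = [ln(V₀/D) + (r + σ²/2)T] / (σ√T)
   = [ln(137.7114/94.9224) + (0.0053 + 0.5·0.3245²)·6.0400] / (0.3245·√6.0400)
   = [0.372100 + 0.350019] / 0.797505 = 0.905473
d₂ = d₁ − σ√T = 0.905473 − 0.797505 = 0.107969
N(d₁) = 0.817393,  N(d₂) = 0.542990,  e^(−rT) = 0.968495
E₀ = V₀·N(d₁) − D·e^(−rT)·N(d₂)
   = 137.7114·0.817393 − 94.9224·0.968495·0.542990 = 62.646225
B₀ = V₀ − E₀ = 137.7114 − 62.646225 = 75.065175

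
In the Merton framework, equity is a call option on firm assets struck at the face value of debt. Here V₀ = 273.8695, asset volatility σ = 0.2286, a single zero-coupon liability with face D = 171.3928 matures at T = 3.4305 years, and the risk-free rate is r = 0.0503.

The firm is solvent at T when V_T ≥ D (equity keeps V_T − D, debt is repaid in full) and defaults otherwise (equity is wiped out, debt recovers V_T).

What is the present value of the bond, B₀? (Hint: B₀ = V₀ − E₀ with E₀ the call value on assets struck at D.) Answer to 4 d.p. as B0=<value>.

B0=141.8819

d₁ = [ln(V₀/D) + (r + σ²/2)T] / (σ√T)
   = [ln(273.8695/171.3928) + (0.0503 + 0.5·0.2286²)·3.4305] / (0.2286·√3.4305)
   = [0.468694 + 0.262190] / 0.423404 = 1.726208
d₂ = d₁ − σ√T = 1.726208 − 0.423404 = 1.302804
N(d₁) = 0.957845,  N(d₂) = 0.903679,  e^(−rT) = 0.841513
E₀ = V₀·N(d₁) − D·e^(−rT)·N(d₂)
   = 273.8695·0.957845 − 171.3928·0.841513·0.903679 = 131.987590
B₀ = V₀ − E₀ = 273.8695 − 131.987590 = 141.881910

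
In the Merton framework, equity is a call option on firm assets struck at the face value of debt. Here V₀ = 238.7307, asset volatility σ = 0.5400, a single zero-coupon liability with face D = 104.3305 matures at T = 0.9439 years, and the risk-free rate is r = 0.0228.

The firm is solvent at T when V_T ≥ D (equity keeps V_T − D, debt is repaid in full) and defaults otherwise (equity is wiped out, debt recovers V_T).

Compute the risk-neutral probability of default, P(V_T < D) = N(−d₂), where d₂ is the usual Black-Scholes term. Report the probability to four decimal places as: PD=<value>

PD=0.0875

d₁ = [ln(V₀/D) + (r + σ²/2)T] / (σ√T)
   = [ln(238.7307/104.3305) + (0.0228 + 0.5·0.5400²)·0.9439] / (0.5400·√0.9439)
   = [0.827772 + 0.159142] / 0.524634 = 1.881146
d₂ = d₁ − σ√T = 1.881146 − 0.524634 = 1.356512
risk-neutral PD = N(−d₂) = N(-1.356512) = 0.087468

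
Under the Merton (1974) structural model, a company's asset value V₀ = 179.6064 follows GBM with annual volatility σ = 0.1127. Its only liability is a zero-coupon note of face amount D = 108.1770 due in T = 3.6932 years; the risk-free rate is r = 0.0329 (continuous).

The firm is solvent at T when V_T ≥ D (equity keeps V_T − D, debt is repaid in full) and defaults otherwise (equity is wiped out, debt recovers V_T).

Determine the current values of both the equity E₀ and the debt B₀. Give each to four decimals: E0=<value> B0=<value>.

d₁ = [ln(V₀/D) + (r + σ²/2)T] / (σ√T)
   = [ln(179.6064/108.1770) + (0.0329 + 0.5·0.1127²)·3.6932] / (0.1127·√3.6932)
   = [0.506999 + 0.144960] / 0.216583 = 3.010200
d₂ = d₁ − σ√T = 3.010200 − 0.216583 = 2.793616
N(d₁) = 0.998695,  N(d₂) = 0.997394,  e^(−rT) = 0.885585
E₀ = V₀·N(d₁) − D·e^(−rT)·N(d₂)
   = 179.6064·0.998695 − 108.1770·0.885585·0.997394 = 83.821629
B₀ = V₀ − E₀ = 179.6064 − 83.821629 = 95.784771

E0=83.8216 B0=95.7848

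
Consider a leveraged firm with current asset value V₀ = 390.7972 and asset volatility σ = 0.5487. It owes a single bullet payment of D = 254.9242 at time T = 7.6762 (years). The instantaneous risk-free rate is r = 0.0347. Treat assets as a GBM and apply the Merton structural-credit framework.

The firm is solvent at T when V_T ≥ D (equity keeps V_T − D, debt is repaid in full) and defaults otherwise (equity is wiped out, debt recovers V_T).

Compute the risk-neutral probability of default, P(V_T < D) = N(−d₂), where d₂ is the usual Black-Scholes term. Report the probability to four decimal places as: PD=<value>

d₁ = [ln(V₀/D) + (r + σ²/2)T] / (σ√T)
   = [ln(390.7972/254.9242) + (0.0347 + 0.5·0.5487²)·7.6762] / (0.5487·√7.6762)
   = [0.427223 + 1.421907] / 1.520226 = 1.216352
d₂ = d₁ − σ√T = 1.216352 − 1.520226 = -0.303874
risk-neutral PD = N(−d₂) = N(0.303874) = 0.619388

PD=0.6194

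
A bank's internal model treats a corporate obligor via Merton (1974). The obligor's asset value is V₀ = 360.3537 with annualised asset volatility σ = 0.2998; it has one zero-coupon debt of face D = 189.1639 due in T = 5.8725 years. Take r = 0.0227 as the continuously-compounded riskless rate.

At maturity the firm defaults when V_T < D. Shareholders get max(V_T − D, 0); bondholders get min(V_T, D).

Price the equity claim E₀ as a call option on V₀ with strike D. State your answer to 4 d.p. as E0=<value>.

E0=207.1606

d₁ = [ln(V₀/D) + (r + σ²/2)T] / (σ√T)
   = [ln(360.3537/189.1639) + (0.0227 + 0.5·0.2998²)·5.8725] / (0.2998·√5.8725)
   = [0.644472 + 0.397216] / 0.726513 = 1.433820
d₂ = d₁ − σ√T = 1.433820 − 0.726513 = 0.707307
N(d₁) = 0.924188,  N(d₂) = 0.760312,  e^(−rT) = 0.875197
E₀ = V₀·N(d₁) − D·e^(−rT)·N(d₂)
   = 360.3537·0.924188 − 189.1639·0.875197·0.760312 = 207.160551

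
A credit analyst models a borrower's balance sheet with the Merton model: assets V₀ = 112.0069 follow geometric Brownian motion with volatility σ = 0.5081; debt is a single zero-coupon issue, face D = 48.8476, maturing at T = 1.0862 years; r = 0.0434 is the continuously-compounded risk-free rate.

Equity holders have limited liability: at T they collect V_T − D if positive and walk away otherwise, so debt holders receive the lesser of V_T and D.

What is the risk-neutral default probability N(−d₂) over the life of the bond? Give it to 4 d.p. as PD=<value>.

PD=0.0821

d₁ = [ln(V₀/D) + (r + σ²/2)T] / (σ√T)
   = [ln(112.0069/48.8476) + (0.0434 + 0.5·0.5081²)·1.0862] / (0.5081·√1.0862)
   = [0.829855 + 0.187351] / 0.529546 = 1.920900
d₂ = d₁ − σ√T = 1.920900 − 0.529546 = 1.391354
risk-neutral PD = N(−d₂) = N(-1.391354) = 0.082059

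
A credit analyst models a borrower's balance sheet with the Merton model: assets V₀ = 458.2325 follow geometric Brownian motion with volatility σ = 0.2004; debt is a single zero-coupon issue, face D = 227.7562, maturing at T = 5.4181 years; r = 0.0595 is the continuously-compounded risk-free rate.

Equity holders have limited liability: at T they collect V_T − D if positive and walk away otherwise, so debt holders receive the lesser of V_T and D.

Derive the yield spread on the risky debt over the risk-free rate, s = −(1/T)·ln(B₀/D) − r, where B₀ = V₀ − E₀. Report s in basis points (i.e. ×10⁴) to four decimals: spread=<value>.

spread=7.0748

d₁ = [ln(V₀/D) + (r + σ²/2)T] / (σ√T)
   = [ln(458.2325/227.7562) + (0.0595 + 0.5·0.2004²)·5.4181] / (0.2004·√5.4181)
   = [0.699101 + 0.431173] / 0.466467 = 2.423050
d₂ = d₁ − σ√T = 2.423050 − 0.466467 = 1.956583
N(d₁) = 0.992305,  N(d₂) = 0.974802,  e^(−rT) = 0.724425
E₀ = V₀·N(d₁) − D·e^(−rT)·N(d₂)
   = 458.2325·0.992305 − 227.7562·0.724425·0.974802 = 293.871437
B₀ = V₀ − E₀ = 458.2325 − 293.871437 = 164.361063
spread = −(1/T)·ln(B₀/D) − r = −(1/5.4181)·ln(164.361063/227.7562) − 0.0595 = 0.00070748
in basis points: 0.00070748 × 10⁴ = 7.0748 bp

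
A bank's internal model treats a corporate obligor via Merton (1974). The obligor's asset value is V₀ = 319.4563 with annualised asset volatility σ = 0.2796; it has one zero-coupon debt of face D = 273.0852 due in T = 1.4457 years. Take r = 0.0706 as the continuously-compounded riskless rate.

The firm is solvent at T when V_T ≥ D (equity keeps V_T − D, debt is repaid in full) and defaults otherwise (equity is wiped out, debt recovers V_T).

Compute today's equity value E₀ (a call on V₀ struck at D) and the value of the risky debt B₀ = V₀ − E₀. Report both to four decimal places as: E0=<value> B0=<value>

d₁ = [ln(V₀/D) + (r + σ²/2)T] / (σ√T)
   = [ln(319.4563/273.0852) + (0.0706 + 0.5·0.2796²)·1.4457] / (0.2796·√1.4457)
   = [0.156837 + 0.158576] / 0.336183 = 0.938216
d₂ = d₁ − σ√T = 0.938216 − 0.336183 = 0.602033
N(d₁) = 0.825933,  N(d₂) = 0.726424,  e^(−rT) = 0.902970
E₀ = V₀·N(d₁) − D·e^(−rT)·N(d₂)
   = 319.4563·0.825933 − 273.0852·0.902970·0.726424 = 84.722476
B₀ = V₀ − E₀ = 319.4563 − 84.722476 = 234.733824

E0=84.7225 B0=234.7338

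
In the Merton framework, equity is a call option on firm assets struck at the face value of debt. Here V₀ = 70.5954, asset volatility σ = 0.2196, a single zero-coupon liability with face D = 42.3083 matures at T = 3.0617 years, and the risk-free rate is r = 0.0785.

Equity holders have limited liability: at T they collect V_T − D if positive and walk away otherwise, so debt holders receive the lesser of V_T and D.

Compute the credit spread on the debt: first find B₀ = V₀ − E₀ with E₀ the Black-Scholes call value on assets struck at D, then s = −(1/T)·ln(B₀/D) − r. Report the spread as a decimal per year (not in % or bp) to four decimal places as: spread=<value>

spread=0.0017

d₁ = [ln(V₀/D) + (r + σ²/2)T] / (σ√T)
   = [ln(70.5954/42.3083) + (0.0785 + 0.5·0.2196²)·3.0617] / (0.2196·√3.0617)
   = [0.511982 + 0.314167] / 0.384250 = 2.150031
d₂ = d₁ − σ√T = 2.150031 − 0.384250 = 1.765782
N(d₁) = 0.984224,  N(d₂) = 0.961284,  e^(−rT) = 0.786358
E₀ = V₀·N(d₁) − D·e^(−rT)·N(d₂)
   = 70.5954·0.984224 − 42.3083·0.786358·0.961284 = 37.500271
B₀ = V₀ − E₀ = 70.5954 − 37.500271 = 33.095129
spread = −(1/T)·ln(B₀/D) − r = −(1/3.0617)·ln(33.095129/42.3083) − 0.0785 = 0.00171595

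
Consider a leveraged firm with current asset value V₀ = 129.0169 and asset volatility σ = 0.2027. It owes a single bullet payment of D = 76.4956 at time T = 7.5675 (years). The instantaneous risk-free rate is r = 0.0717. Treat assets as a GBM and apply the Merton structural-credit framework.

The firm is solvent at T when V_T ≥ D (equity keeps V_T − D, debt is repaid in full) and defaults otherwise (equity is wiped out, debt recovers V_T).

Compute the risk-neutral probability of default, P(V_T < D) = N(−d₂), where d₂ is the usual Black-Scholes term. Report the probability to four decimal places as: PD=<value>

d₁ = [ln(V₀/D) + (r + σ²/2)T] / (σ√T)
   = [ln(129.0169/76.4956) + (0.0717 + 0.5·0.2027²)·7.5675] / (0.2027·√7.5675)
   = [0.522710 + 0.698054] / 0.557609 = 2.189282
d₂ = d₁ − σ√T = 2.189282 − 0.557609 = 1.631673
risk-neutral PD = N(−d₂) = N(-1.631673) = 0.051374

PD=0.0514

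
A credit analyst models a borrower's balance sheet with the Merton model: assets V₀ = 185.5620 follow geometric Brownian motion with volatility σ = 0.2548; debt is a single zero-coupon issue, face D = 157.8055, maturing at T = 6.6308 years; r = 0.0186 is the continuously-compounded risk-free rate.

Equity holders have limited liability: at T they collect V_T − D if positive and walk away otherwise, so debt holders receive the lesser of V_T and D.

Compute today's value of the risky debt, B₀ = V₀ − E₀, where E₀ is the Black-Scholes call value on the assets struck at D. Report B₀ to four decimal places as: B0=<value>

B0=117.0149

d₁ = [ln(V₀/D) + (r + σ²/2)T] / (σ√T)
   = [ln(185.5620/157.8055) + (0.0186 + 0.5·0.2548²)·6.6308] / (0.2548·√6.6308)
   = [0.162026 + 0.338579] / 0.656119 = 0.762979
d₂ = d₁ − σ√T = 0.762979 − 0.656119 = 0.106860
N(d₁) = 0.777262,  N(d₂) = 0.542550,  e^(−rT) = 0.883969
E₀ = V₀·N(d₁) − D·e^(−rT)·N(d₂)
   = 185.5620·0.777262 − 157.8055·0.883969·0.542550 = 68.547148
B₀ = V₀ − E₀ = 185.5620 − 68.547148 = 117.014852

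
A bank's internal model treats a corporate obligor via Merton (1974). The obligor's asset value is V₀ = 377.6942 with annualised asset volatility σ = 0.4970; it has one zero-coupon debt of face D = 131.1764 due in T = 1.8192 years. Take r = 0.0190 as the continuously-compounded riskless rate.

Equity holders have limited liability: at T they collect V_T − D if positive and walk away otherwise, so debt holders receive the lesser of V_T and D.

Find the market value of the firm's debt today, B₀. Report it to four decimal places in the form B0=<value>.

d₁ = [ln(V₀/D) + (r + σ²/2)T] / (σ√T)
   = [ln(377.6942/131.1764) + (0.0190 + 0.5·0.4970²)·1.8192] / (0.4970·√1.8192)
   = [1.057542 + 0.259244] / 0.670342 = 1.964349
d₂ = d₁ − σ√T = 1.964349 − 0.670342 = 1.294007
N(d₁) = 0.975255,  N(d₂) = 0.902168,  e^(−rT) = 0.966026
E₀ = V₀·N(d₁) − D·e^(−rT)·N(d₂)
   = 377.6942·0.975255 − 131.1764·0.966026·0.902168 = 254.025640
B₀ = V₀ − E₀ = 377.6942 − 254.025640 = 123.668560

B0=123.6686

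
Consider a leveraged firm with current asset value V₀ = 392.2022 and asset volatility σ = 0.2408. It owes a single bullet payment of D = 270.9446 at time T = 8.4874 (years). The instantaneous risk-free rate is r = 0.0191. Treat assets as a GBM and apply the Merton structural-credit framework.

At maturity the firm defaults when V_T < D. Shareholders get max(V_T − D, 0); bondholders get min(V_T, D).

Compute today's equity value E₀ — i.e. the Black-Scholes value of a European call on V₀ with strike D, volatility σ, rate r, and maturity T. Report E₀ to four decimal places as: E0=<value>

E0=188.1183

d₁ = [ln(V₀/D) + (r + σ²/2)T] / (σ√T)
   = [ln(392.2022/270.9446) + (0.0191 + 0.5·0.2408²)·8.4874] / (0.2408·√8.4874)
   = [0.369863 + 0.408179] / 0.701526 = 1.109071
d₂ = d₁ − σ√T = 1.109071 − 0.701526 = 0.407544
N(d₁) = 0.866300,  N(d₂) = 0.658196,  e^(−rT) = 0.850348
E₀ = V₀·N(d₁) − D·e^(−rT)·N(d₂)
   = 392.2022·0.866300 − 270.9446·0.850348·0.658196 = 188.118277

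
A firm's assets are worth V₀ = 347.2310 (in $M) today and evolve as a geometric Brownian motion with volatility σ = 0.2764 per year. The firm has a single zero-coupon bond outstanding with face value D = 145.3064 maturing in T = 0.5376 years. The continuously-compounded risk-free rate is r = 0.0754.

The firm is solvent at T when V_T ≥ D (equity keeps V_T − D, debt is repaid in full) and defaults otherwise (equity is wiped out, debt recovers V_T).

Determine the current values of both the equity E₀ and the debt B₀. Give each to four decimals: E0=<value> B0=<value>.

E0=207.6969 B0=139.5341

d₁ = [ln(V₀/D) + (r + σ²/2)T] / (σ√T)
   = [ln(347.2310/145.3064) + (0.0754 + 0.5·0.2764²)·0.5376] / (0.2764·√0.5376)
   = [0.871146 + 0.061071] / 0.202660 = 4.599906
d₂ = d₁ − σ√T = 4.599906 − 0.202660 = 4.397246
N(d₁) = 0.999998,  N(d₂) = 0.999995,  e^(−rT) = 0.960276
E₀ = V₀·N(d₁) − D·e^(−rT)·N(d₂)
   = 347.2310·0.999998 − 145.3064·0.960276·0.999995 = 207.696853
B₀ = V₀ − E₀ = 347.2310 − 207.696853 = 139.534147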